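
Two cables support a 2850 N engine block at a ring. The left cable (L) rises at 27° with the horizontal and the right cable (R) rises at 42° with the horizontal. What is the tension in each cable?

ΣF_x = 0: −T_L·cos27° + T_R·cos42° = 0 → T_R = 1.19897·T_L.
ΣF_y = 0: T_L·sin27° + T_R·sin42° = 2850.
Substitute: T_L·(0.45399 + 1.19897·0.669131) = 2850 → T_L = 2268.64 ≈ 2269 N.
Then T_R = 1.19897 × 2268.64 = 2720 N.

T_L = 2269 N, T_R = 2720 N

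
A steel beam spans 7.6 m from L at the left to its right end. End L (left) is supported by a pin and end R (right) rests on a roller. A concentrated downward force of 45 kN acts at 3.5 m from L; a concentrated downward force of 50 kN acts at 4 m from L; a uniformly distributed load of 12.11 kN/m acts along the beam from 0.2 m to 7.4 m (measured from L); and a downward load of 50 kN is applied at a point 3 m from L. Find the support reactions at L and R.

Resultant of the distributed load: 12.11 × 7.2 = 87.192 kN at 3.8 m from L.
ΣM about L: R_y·7.6 − 45·3.5 − 50·4 − (12.11·7.2)·3.8 − 50·3 = 0 → R_y = 838.8296/7.6 = 110.372 ≈ 110.4 kN.
ΣF_y = 0: L_y + 110.372 − 45 − 50 − 12.11·7.2 − 50 = 0 → L_y = 121.8 kN.
ΣF_x = 0: no horizontal applied forces, so L_x = 0.

L_x = 0, L_y = 121.8 kN, R_y = 110.4 kN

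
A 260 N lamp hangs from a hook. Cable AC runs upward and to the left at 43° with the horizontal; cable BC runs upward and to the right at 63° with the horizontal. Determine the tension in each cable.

T_AC = 122.8 N, T_BC = 197.8 N

ΣF_x = 0: −T_AC·cos43° + T_BC·cos63° = 0 → T_BC = 1.61094·T_AC.
ΣF_y = 0: T_AC·sin43° + T_BC·sin63° = 260.
Substitute: T_AC·(0.681998 + 1.61094·0.891007) = 260 → T_AC = 122.795 ≈ 122.8 N.
Then T_BC = 1.61094 × 122.795 = 197.8 N.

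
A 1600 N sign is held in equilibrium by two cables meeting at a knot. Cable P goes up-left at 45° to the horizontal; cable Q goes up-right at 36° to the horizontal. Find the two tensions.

T_P = 1311 N, T_Q = 1145 N

ΣF_x = 0: −T_P·cos45° + T_Q·cos36° = 0 → T_Q = 0.874032·T_P.
ΣF_y = 0: T_P·sin45° + T_Q·sin36° = 1600.
Substitute: T_P·(0.707107 + 0.874032·0.587785) = 1600 → T_P = 1310.56 ≈ 1311 N.
Then T_Q = 0.874032 × 1310.56 = 1145 N.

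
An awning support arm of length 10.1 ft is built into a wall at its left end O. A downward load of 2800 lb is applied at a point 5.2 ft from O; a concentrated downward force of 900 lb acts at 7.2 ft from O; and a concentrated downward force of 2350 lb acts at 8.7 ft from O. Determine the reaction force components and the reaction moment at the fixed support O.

O_x = 0, O_y = 6050 lb, M_O = 41480 lb·ft

ΣF_x = 0: O_x = 0.
ΣF_y = 0: O_y − 2800 − 900 − 2350 = 0 → O_y = 6050 lb.
ΣM about O: M_O − 2800·5.2 − 900·7.2 − 2350·8.7 = 0 → M_O = 41480 lb·ft.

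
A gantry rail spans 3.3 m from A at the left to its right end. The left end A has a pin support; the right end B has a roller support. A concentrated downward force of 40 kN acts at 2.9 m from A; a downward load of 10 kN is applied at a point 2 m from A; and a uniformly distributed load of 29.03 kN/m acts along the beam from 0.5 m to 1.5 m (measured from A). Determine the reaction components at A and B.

Resultant of the distributed load: 29.03 × 1 = 29.03 kN at 1 m from A.
Moments about A: B_y·3.3 − 40·2.9 − 10·2 − (29.03·1)·1 = 0 → B_y = 165.03/3.3 = 50.0091 ≈ 50.01 kN.
ΣF_y = 0: A_y + 50.0091 − 40 − 10 − 29.03·1 = 0 → A_y = 29.02 kN.
ΣF_x = 0: no horizontal applied forces, so A_x = 0.

A_x = 0, A_y = 29.02 kN, B_y = 50.01 kN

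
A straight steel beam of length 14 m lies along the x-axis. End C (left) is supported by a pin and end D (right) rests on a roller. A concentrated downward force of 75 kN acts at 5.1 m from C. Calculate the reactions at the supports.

Taking moments about C: D_y·14 − 75·5.1 = 0 → D_y = 382.5/14 = 27.3214 ≈ 27.32 kN.
ΣF_y = 0: C_y + 27.3214 − 75 = 0 → C_y = 47.68 kN.
ΣF_x = 0: no horizontal applied forces, so C_x = 0.

C_x = 0, C_y = 47.68 kN, D_y = 27.32 kN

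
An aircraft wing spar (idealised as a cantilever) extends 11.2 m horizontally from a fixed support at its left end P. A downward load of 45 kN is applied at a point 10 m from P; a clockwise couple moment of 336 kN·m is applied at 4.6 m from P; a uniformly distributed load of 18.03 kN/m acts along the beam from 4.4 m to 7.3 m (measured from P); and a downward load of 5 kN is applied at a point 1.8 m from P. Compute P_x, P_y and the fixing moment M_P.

P_x = 0, P_y = 102.3 kN, M_P = 1101 kN·m

Resultant of the distributed load: 18.03 × 2.9 = 52.287 kN at 5.85 m from P.
ΣF_x = 0: P_x = 0.
ΣF_y = 0: P_y − 45 − 18.03·2.9 − 5 = 0 → P_y = 102.3 kN.
ΣM about P: M_P − 45·10 − 336 − (18.03·2.9)·5.85 − 5·1.8 = 0 → M_P = 1101 kN·m.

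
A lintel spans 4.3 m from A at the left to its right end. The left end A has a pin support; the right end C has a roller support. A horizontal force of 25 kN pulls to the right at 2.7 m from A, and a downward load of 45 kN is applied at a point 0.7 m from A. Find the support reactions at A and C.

A_x = -25.00 kN, A_y = 37.67 kN, C_y = 7.326 kN

ΣM about A: C_y·4.3 − 45·0.7 = 0 → C_y = 31.5/4.3 = 7.32558 ≈ 7.326 kN.
ΣF_y = 0: A_y + 7.32558 − 45 = 0 → A_y = 37.67 kN.
ΣF_x = 0: A_x + 25 = 0 → A_x = -25.00 kN.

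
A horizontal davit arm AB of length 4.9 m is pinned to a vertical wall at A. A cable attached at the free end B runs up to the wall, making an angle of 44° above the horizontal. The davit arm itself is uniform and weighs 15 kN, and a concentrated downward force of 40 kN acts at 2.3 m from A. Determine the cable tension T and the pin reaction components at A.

ΣM about A: T·sin44°·4.9 − 15·2.45 − 40·2.3 = 0 → T = 128.75/(4.9·0.694658) = 37.8251 ≈ 37.83 kN.
ΣF_x = 0: A_x − T·cos44° = 0 → A_x = 37.8251 × 0.71934 = 27.21 kN.
ΣF_y = 0: A_y + T·sin44° − 15 − 40 = 0 → A_y = 55 − 37.8251 × 0.694658 = 28.72 kN.

T = 37.83 kN, A_x = 27.21 kN, A_y = 28.72 kN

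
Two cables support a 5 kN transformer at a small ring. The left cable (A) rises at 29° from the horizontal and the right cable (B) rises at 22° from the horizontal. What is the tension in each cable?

ΣF_x = 0: −T_A·cos29° + T_B·cos22° = 0 → T_B = 0.943308·T_A.
ΣF_y = 0: T_A·sin29° + T_B·sin22° = 5.
Substitute: T_A·(0.48481 + 0.943308·0.374607) = 5 → T_A = 5.96531 ≈ 5.965 kN.
Then T_B = 0.943308 × 5.96531 = 5.627 kN.

T_A = 5.965 kN, T_B = 5.627 kN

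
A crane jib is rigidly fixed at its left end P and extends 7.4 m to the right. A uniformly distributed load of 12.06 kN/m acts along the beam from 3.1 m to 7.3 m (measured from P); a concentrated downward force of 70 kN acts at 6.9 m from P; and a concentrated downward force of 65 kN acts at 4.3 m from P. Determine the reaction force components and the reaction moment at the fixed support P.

Resultant of the distributed load: 12.06 × 4.2 = 50.652 kN at 5.2 m from P.
ΣF_x = 0: P_x = 0.
ΣF_y = 0: P_y − 12.06·4.2 − 70 − 65 = 0 → P_y = 185.7 kN.
ΣM about P: M_P − (12.06·4.2)·5.2 − 70·6.9 − 65·4.3 = 0 → M_P = 1026 kN·m.

P_x = 0, P_y = 185.7 kN, M_P = 1026 kN·m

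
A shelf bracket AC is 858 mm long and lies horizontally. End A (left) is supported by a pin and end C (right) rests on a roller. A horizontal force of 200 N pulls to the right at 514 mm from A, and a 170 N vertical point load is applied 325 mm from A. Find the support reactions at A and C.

A_x = -200.0 N, A_y = 105.6 N, C_y = 64.39 N

Taking moments about A: C_y·858 − 170·325 = 0 → C_y = 55250/858 = 64.3939 ≈ 64.39 N.
ΣF_y = 0: A_y + 64.3939 − 170 = 0 → A_y = 105.6 N.
ΣF_x = 0: A_x + 200 = 0 → A_x = -200.0 N.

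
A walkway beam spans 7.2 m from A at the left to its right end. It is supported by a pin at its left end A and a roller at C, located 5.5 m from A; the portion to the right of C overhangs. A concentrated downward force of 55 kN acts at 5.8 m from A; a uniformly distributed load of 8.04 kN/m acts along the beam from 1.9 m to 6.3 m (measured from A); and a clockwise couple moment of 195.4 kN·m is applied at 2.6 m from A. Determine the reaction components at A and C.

Resultant of the distributed load: 8.04 × 4.4 = 35.376 kN at 4.1 m from A.
Moments about A: C_y·5.5 − 55·5.8 − (8.04·4.4)·4.1 − 195.4 = 0 → C_y = 659.4416/5.5 = 119.898 ≈ 119.9 kN.
ΣF_y = 0: A_y + 119.898 − 55 − 8.04·4.4 = 0 → A_y = -29.52 kN.
ΣF_x = 0: no horizontal applied forces, so A_x = 0.

A_x = 0, A_y = -29.52 kN, C_y = 119.9 kN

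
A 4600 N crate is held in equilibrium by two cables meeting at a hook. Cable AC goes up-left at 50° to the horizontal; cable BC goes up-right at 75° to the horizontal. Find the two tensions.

T_AC = 1453 N, T_BC = 3610 N

ΣF_x = 0: −T_AC·cos50° + T_BC·cos75° = 0 → T_BC = 2.48354·T_AC.
ΣF_y = 0: T_AC·sin50° + T_BC·sin75° = 4600.
Substitute: T_AC·(0.766044 + 2.48354·0.965926) = 4600 → T_AC = 1453.41 ≈ 1453 N.
Then T_BC = 2.48354 × 1453.41 = 3610 N.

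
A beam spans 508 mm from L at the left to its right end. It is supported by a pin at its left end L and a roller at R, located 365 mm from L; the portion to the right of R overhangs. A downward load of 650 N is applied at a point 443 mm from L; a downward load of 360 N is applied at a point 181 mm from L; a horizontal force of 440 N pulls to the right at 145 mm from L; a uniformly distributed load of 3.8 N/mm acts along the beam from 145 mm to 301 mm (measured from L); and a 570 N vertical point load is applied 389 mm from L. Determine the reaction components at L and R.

Resultant of the distributed load: 3.8 × 156 = 592.8 N at 223 mm from L.
ΣM about L: R_y·365 − 650·443 − 360·181 − (3.8·156)·223 − 570·389 = 0 → R_y = 707034.4/365 = 1937.08 ≈ 1937 N.
ΣF_y = 0: L_y + 1937.08 − 650 − 360 − 3.8·156 − 570 = 0 → L_y = 235.7 N.
ΣF_x = 0: L_x + 440 = 0 → L_x = -440.0 N.

L_x = -440.0 N, L_y = 235.7 N, R_y = 1937 N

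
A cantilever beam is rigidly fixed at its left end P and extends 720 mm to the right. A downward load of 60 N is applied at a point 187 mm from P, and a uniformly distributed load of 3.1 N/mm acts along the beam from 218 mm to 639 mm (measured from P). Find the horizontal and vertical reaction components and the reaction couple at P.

P_x = 0, P_y = 1365 N, M_P = 570500 N·mm

Resultant of the distributed load: 3.1 × 421 = 1305.1 N at 428.5 mm from P.
ΣF_x = 0: P_x = 0.
ΣF_y = 0: P_y − 60 − 3.1·421 = 0 → P_y = 1365 N.
ΣM about P: M_P − 60·187 − (3.1·421)·428.5 = 0 → M_P = 570500 N·mm.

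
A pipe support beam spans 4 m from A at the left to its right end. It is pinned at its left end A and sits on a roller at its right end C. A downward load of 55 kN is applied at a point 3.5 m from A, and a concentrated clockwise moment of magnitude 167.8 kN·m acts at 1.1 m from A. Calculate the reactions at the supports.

Moments about A: C_y·4 − 55·3.5 − 167.8 = 0 → C_y = 360.3/4 = 90.075 ≈ 90.08 kN.
ΣF_y = 0: A_y + 90.075 − 55 = 0 → A_y = -35.08 kN.
ΣF_x = 0: no horizontal applied forces, so A_x = 0.

A_x = 0, A_y = -35.08 kN, C_y = 90.08 kN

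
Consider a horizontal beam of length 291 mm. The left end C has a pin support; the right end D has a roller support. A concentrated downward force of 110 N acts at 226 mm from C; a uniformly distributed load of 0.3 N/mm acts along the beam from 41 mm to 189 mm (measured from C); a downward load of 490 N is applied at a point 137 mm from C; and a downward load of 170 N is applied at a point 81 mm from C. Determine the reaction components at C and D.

C_x = 0, C_y = 433.4 N, D_y = 381.0 N

Resultant of the distributed load: 0.3 × 148 = 44.4 N at 115 mm from C.
Moments about C: D_y·291 − 110·226 − (0.3·148)·115 − 490·137 − 170·81 = 0 → D_y = 110866/291 = 380.983 ≈ 381.0 N.
ΣF_y = 0: C_y + 380.983 − 110 − 0.3·148 − 490 − 170 = 0 → C_y = 433.4 N.
ΣF_x = 0: no horizontal applied forces, so C_x = 0.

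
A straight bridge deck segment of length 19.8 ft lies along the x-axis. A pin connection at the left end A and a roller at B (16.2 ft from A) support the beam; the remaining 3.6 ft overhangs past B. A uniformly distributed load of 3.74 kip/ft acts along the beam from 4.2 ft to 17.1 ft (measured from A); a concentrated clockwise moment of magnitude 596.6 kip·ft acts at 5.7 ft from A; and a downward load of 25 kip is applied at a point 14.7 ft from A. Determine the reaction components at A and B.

A_x = 0, A_y = -17.98 kip, B_y = 91.23 kip

Resultant of the distributed load: 3.74 × 12.9 = 48.246 kip at 10.65 ft from A.
ΣM about A: B_y·16.2 − (3.74·12.9)·10.65 − 596.6 − 25·14.7 = 0 → B_y = 1477.9199/16.2 = 91.2296 ≈ 91.23 kip.
ΣF_y = 0: A_y + 91.2296 − 3.74·12.9 − 25 = 0 → A_y = -17.98 kip.
ΣF_x = 0: no horizontal applied forces, so A_x = 0.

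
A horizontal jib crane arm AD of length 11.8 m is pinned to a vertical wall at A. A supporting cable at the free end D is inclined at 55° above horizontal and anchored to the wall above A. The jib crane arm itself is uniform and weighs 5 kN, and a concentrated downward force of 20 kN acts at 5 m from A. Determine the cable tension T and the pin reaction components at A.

ΣM about A: T·sin55°·11.8 − 5·5.9 − 20·5 = 0 → T = 129.5/(11.8·0.819152) = 13.3975 ≈ 13.40 kN.
ΣF_x = 0: A_x − T·cos55° = 0 → A_x = 13.3975 × 0.573576 = 7.684 kN.
ΣF_y = 0: A_y + T·sin55° − 5 − 20 = 0 → A_y = 25 − 13.3975 × 0.819152 = 14.03 kN.

T = 13.40 kN, A_x = 7.684 kN, A_y = 14.03 kN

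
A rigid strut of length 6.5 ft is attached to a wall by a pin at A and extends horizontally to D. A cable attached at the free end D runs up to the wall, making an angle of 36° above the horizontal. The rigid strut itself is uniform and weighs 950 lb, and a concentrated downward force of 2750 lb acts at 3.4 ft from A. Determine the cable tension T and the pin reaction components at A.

T = 3255 lb, A_x = 2634 lb, A_y = 1787 lb

ΣM about A: T·sin36°·6.5 − 950·3.25 − 2750·3.4 = 0 → T = 12437.5/(6.5·0.587785) = 3255.38 ≈ 3255 lb.
ΣF_x = 0: A_x − T·cos36° = 0 → A_x = 3255.38 × 0.809017 = 2634 lb.
ΣF_y = 0: A_y + T·sin36° − 950 − 2750 = 0 → A_y = 3700 − 3255.38 × 0.587785 = 1787 lb.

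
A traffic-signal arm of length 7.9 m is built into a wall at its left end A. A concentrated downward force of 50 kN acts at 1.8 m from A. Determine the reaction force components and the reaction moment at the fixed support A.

A_x = 0, A_y = 50.00 kN, M_A = 90.00 kN·m

ΣF_x = 0: A_x = 0.
ΣF_y = 0: A_y − 50 = 0 → A_y = 50.00 kN.
ΣM about A: M_A − 50·1.8 = 0 → M_A = 90.00 kN·m.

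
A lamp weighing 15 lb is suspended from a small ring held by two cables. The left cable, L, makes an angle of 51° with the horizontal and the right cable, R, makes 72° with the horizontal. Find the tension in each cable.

ΣF_x = 0: −T_L·cos51° + T_R·cos72° = 0 → T_R = 2.03652·T_L.
ΣF_y = 0: T_L·sin51° + T_R·sin72° = 15.
Substitute: T_L·(0.777146 + 2.03652·0.951057) = 15 → T_L = 5.52691 ≈ 5.527 lb.
Then T_R = 2.03652 × 5.52691 = 11.26 lb.

T_L = 5.527 lb, T_R = 11.26 lb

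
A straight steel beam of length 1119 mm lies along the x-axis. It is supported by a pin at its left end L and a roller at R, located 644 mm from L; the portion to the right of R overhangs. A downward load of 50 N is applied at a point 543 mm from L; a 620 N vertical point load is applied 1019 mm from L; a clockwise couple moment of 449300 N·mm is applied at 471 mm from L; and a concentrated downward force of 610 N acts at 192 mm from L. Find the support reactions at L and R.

L_x = 0, L_y = -622.7 N, R_y = 1903 N

Moments about L: R_y·644 − 50·543 − 620·1019 − 449300 − 610·192 = 0 → R_y = 1225350/644 = 1902.72 ≈ 1903 N.
ΣF_y = 0: L_y + 1902.72 − 50 − 620 − 610 = 0 → L_y = -622.7 N.
ΣF_x = 0: no horizontal applied forces, so L_x = 0.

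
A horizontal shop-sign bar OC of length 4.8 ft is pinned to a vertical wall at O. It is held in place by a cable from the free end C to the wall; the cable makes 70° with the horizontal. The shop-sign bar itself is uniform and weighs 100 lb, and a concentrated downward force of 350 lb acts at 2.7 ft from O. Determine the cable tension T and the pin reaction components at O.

ΣM about O: T·sin70°·4.8 − 100·2.4 − 350·2.7 = 0 → T = 1185/(4.8·0.939693) = 262.719 ≈ 262.7 lb.
ΣF_x = 0: O_x − T·cos70° = 0 → O_x = 262.719 × 0.34202 = 89.86 lb.
ΣF_y = 0: O_y + T·sin70° − 100 − 350 = 0 → O_y = 450 − 262.719 × 0.939693 = 203.1 lb.

T = 262.7 lb, O_x = 89.86 lb, O_y = 203.1 lb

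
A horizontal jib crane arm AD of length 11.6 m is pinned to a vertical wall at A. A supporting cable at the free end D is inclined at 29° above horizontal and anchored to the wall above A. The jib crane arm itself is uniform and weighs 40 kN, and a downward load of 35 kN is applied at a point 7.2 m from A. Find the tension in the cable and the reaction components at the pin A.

T = 86.06 kN, A_x = 75.27 kN, A_y = 33.28 kN

ΣM about A: T·sin29°·11.6 − 40·5.8 − 35·7.2 = 0 → T = 484/(11.6·0.48481) = 86.0629 ≈ 86.06 kN.
ΣF_x = 0: A_x − T·cos29° = 0 → A_x = 86.0629 × 0.87462 = 75.27 kN.
ΣF_y = 0: A_y + T·sin29° − 40 − 35 = 0 → A_y = 75 − 86.0629 × 0.48481 = 33.28 kN.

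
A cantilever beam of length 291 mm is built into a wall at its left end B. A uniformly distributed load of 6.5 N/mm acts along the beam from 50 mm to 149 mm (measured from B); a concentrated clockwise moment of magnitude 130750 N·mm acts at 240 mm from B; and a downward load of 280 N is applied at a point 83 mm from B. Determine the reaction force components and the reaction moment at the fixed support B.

B_x = 0, B_y = 923.5 N, M_B = 218000 N·mm

Resultant of the distributed load: 6.5 × 99 = 643.5 N at 99.5 mm from B.
ΣF_x = 0: B_x = 0.
ΣF_y = 0: B_y − 6.5·99 − 280 = 0 → B_y = 923.5 N.
ΣM about B: M_B − (6.5·99)·99.5 − 130750 − 280·83 = 0 → M_B = 218000 N·mm.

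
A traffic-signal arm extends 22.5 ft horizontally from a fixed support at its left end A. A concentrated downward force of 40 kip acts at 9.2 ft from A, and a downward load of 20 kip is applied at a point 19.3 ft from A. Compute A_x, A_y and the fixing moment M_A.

A_x = 0, A_y = 60.00 kip, M_A = 754.0 kip·ft

ΣF_x = 0: A_x = 0.
ΣF_y = 0: A_y − 40 − 20 = 0 → A_y = 60.00 kip.
ΣM about A: M_A − 40·9.2 − 20·19.3 = 0 → M_A = 754.0 kip·ft.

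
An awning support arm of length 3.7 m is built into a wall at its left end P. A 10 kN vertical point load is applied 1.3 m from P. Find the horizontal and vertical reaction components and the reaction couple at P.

P_x = 0, P_y = 10.00 kN, M_P = 13.00 kN·m

ΣF_x = 0: P_x = 0.
ΣF_y = 0: P_y − 10 = 0 → P_y = 10.00 kN.
ΣM about P: M_P − 10·1.3 = 0 → M_P = 13.00 kN·m.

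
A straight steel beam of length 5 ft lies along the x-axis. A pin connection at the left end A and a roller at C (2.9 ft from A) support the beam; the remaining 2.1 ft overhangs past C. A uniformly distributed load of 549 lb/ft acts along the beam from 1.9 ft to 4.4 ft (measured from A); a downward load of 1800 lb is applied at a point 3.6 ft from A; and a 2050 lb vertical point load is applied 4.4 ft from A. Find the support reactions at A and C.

Resultant of the distributed load: 549 × 2.5 = 1372.5 lb at 3.15 ft from A.
Taking moments about A: C_y·2.9 − (549·2.5)·3.15 − 1800·3.6 − 2050·4.4 = 0 → C_y = 19823.375/2.9 = 6835.65 ≈ 6836 lb.
ΣF_y = 0: A_y + 6835.65 − 549·2.5 − 1800 − 2050 = 0 → A_y = -1613 lb.
ΣF_x = 0: no horizontal applied forces, so A_x = 0.

A_x = 0, A_y = -1613 lb, C_y = 6836 lb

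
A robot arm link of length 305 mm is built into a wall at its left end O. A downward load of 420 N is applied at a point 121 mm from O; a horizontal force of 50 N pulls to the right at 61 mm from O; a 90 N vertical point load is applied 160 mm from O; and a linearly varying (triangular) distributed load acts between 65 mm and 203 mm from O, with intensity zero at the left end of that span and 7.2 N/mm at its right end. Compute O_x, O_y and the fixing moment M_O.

O_x = -50.00 N, O_y = 1007 N, M_O = 143200 N·mm

Resultant of the triangular load: ½ × 7.2 × 138 = 496.8 N, acting at 157 mm from O (one-third of the span from the peak).
ΣF_x = 0: O_x + 50 = 0 → O_x = -50.00 N.
ΣF_y = 0: O_y − 420 − 90 − ½·7.2·138 = 0 → O_y = 1007 N.
ΣM about O: M_O − 420·121 − 90·160 − (½·7.2·138)·157 = 0 → M_O = 143200 N·mm.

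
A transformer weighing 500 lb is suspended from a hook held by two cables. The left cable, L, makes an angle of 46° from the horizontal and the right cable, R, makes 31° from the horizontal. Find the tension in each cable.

T_L = 439.9 lb, T_R = 356.5 lb

ΣF_x = 0: −T_L·cos46° + T_R·cos31° = 0 → T_R = 0.810412·T_L.
ΣF_y = 0: T_L·sin46° + T_R·sin31° = 500.
Substitute: T_L·(0.71934 + 0.810412·0.515038) = 500 → T_L = 439.857 ≈ 439.9 lb.
Then T_R = 0.810412 × 439.857 = 356.5 lb.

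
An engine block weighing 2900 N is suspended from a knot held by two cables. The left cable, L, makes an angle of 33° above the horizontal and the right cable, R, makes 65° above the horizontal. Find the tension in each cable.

ΣF_x = 0: −T_L·cos33° + T_R·cos65° = 0 → T_R = 1.98446·T_L.
ΣF_y = 0: T_L·sin33° + T_R·sin65° = 2900.
Substitute: T_L·(0.544639 + 1.98446·0.906308) = 2900 → T_L = 1237.64 ≈ 1238 N.
Then T_R = 1.98446 × 1237.64 = 2456 N.

T_L = 1238 N, T_R = 2456 N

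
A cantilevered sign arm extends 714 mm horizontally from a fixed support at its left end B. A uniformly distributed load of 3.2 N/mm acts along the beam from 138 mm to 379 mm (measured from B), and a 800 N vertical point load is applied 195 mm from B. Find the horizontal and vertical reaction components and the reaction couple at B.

B_x = 0, B_y = 1571 N, M_B = 355400 N·mm

Resultant of the distributed load: 3.2 × 241 = 771.2 N at 258.5 mm from B.
ΣF_x = 0: B_x = 0.
ΣF_y = 0: B_y − 3.2·241 − 800 = 0 → B_y = 1571 N.
ΣM about B: M_B − (3.2·241)·258.5 − 800·195 = 0 → M_B = 355400 N·mm.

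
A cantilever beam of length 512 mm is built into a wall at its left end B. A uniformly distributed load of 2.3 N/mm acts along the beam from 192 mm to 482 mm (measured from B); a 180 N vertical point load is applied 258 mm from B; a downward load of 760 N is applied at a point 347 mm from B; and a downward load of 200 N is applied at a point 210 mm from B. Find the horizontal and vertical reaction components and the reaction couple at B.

B_x = 0, B_y = 1807 N, M_B = 576900 N·mm

Resultant of the distributed load: 2.3 × 290 = 667 N at 337 mm from B.
ΣF_x = 0: B_x = 0.
ΣF_y = 0: B_y − 2.3·290 − 180 − 760 − 200 = 0 → B_y = 1807 N.
ΣM about B: M_B − (2.3·290)·337 − 180·258 − 760·347 − 200·210 = 0 → M_B = 576900 N·mm.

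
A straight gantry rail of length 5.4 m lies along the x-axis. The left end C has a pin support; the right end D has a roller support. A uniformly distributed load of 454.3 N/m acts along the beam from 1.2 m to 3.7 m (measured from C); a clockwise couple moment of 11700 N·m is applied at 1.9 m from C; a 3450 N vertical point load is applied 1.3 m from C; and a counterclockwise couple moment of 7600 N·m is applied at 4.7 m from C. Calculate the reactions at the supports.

Resultant of the distributed load: 454.3 × 2.5 = 1135.75 N at 2.45 m from C.
ΣM about C: D_y·5.4 − (454.3·2.5)·2.45 − 11700 − 3450·1.3 + 7600 = 0 → D_y = 11367.5875/5.4 = 2105.11 ≈ 2105 N.
ΣF_y = 0: C_y + 2105.11 − 454.3·2.5 − 3450 = 0 → C_y = 2481 N.
ΣF_x = 0: no horizontal applied forces, so C_x = 0.

C_x = 0, C_y = 2481 N, D_y = 2105 N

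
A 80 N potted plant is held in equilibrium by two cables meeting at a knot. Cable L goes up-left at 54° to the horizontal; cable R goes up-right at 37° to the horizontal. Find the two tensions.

T_L = 63.90 N, T_R = 47.03 N

ΣF_x = 0: −T_L·cos54° + T_R·cos37° = 0 → T_R = 0.735987·T_L.
ΣF_y = 0: T_L·sin54° + T_R·sin37° = 80.
Substitute: T_L·(0.809017 + 0.735987·0.601815) = 80 → T_L = 63.9006 ≈ 63.90 N.
Then T_R = 0.735987 × 63.9006 = 47.03 N.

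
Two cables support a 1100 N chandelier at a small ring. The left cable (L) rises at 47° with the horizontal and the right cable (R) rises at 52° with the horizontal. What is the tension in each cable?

T_L = 685.7 N, T_R = 759.5 N

ΣF_x = 0: −T_L·cos47° + T_R·cos52° = 0 → T_R = 1.10775·T_L.
ΣF_y = 0: T_L·sin47° + T_R·sin52° = 1100.
Substitute: T_L·(0.731354 + 1.10775·0.788011) = 1100 → T_L = 685.669 ≈ 685.7 N.
Then T_R = 1.10775 × 685.669 = 759.5 N.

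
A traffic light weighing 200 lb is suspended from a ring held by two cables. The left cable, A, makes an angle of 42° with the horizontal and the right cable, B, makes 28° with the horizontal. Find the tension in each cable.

ΣF_x = 0: −T_A·cos42° + T_B·cos28° = 0 → T_B = 0.841664·T_A.
ΣF_y = 0: T_A·sin42° + T_B·sin28° = 200.
Substitute: T_A·(0.669131 + 0.841664·0.469472) = 200 → T_A = 187.922 ≈ 187.9 lb.
Then T_B = 0.841664 × 187.922 = 158.2 lb.

T_A = 187.9 lb, T_B = 158.2 lb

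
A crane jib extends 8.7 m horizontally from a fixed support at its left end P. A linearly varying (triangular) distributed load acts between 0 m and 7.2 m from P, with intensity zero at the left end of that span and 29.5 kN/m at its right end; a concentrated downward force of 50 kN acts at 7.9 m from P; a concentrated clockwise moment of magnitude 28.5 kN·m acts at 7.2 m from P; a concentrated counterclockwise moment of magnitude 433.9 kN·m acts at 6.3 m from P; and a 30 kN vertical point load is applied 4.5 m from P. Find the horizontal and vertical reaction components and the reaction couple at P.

Resultant of the triangular load: ½ × 29.5 × 7.2 = 106.2 kN, acting at 4.8 m from P (one-third of the span from the peak).
ΣF_x = 0: P_x = 0.
ΣF_y = 0: P_y − ½·29.5·7.2 − 50 − 30 = 0 → P_y = 186.2 kN.
ΣM about P: M_P − (½·29.5·7.2)·4.8 − 50·7.9 − 28.5 + 433.9 − 30·4.5 = 0 → M_P = 634.4 kN·m.

P_x = 0, P_y = 186.2 kN, M_P = 634.4 kN·m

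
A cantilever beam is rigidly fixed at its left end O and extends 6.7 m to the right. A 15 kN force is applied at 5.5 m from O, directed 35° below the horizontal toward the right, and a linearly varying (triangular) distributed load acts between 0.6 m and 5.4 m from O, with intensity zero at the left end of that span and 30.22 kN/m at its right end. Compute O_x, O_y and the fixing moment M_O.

O_x = -12.29 kN, O_y = 81.13 kN, M_O = 322.9 kN·m

Resultant of the triangular load: ½ × 30.22 × 4.8 = 72.528 kN, acting at 3.8 m from O (one-third of the span from the peak).
ΣF_x = 0: O_x + 15·cos35° = 0 → O_x = -12.29 kN.
ΣF_y = 0: O_y − 15·sin35° − ½·30.22·4.8 = 0 → O_y = 81.13 kN.
ΣM about O: M_O − 15·sin35°·5.5 − (½·30.22·4.8)·3.8 = 0 → M_O = 322.9 kN·m.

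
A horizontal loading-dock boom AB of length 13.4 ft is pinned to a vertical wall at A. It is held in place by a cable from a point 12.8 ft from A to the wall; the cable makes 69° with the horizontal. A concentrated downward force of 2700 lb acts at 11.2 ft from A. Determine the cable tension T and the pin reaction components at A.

T = 2531 lb, A_x = 906.9 lb, A_y = 337.5 lb

ΣM about A: T·sin69°·12.8 − 2700·11.2 = 0 → T = 30240/(12.8·0.93358) = 2530.58 ≈ 2531 lb.
ΣF_x = 0: A_x − T·cos69° = 0 → A_x = 2530.58 × 0.358368 = 906.9 lb.
ΣF_y = 0: A_y + T·sin69° − 2700 = 0 → A_y = 2700 − 2530.58 × 0.93358 = 337.5 lb.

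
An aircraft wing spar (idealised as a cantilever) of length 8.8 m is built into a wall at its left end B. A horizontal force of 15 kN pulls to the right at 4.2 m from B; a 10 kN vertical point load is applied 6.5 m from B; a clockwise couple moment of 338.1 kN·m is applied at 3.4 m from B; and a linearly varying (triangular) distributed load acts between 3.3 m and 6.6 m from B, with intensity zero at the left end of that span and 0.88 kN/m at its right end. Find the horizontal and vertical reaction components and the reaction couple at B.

Resultant of the triangular load: ½ × 0.88 × 3.3 = 1.452 kN, acting at 5.5 m from B (one-third of the span from the peak).
ΣF_x = 0: B_x + 15 = 0 → B_x = -15.00 kN.
ΣF_y = 0: B_y − 10 − ½·0.88·3.3 = 0 → B_y = 11.45 kN.
ΣM about B: M_B − 10·6.5 − 338.1 − (½·0.88·3.3)·5.5 = 0 → M_B = 411.1 kN·m.

B_x = -15.00 kN, B_y = 11.45 kN, M_B = 411.1 kN·m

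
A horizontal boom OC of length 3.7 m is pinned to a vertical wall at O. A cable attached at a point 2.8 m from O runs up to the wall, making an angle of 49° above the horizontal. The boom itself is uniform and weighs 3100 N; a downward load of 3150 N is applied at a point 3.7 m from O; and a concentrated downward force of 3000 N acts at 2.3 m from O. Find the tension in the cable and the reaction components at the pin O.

ΣM about O: T·sin49°·2.8 − 3100·1.85 − 3150·3.7 − 3000·2.3 = 0 → T = 24290/(2.8·0.75471) = 11494.5 ≈ 11490 N.
ΣF_x = 0: O_x − T·cos49° = 0 → O_x = 11494.5 × 0.656059 = 7541 N.
ΣF_y = 0: O_y + T·sin49° − 3100 − 3150 − 3000 = 0 → O_y = 9250 − 11494.5 × 0.75471 = 575.0 N.

T = 11490 N, O_x = 7541 N, O_y = 575.0 N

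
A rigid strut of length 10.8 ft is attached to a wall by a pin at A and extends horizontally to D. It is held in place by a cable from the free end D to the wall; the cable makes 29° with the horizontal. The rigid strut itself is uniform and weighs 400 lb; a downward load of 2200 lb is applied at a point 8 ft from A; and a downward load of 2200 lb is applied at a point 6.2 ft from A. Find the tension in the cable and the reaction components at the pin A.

ΣM about A: T·sin29°·10.8 − 400·5.4 − 2200·8 − 2200·6.2 = 0 → T = 33400/(10.8·0.48481) = 6378.98 ≈ 6379 lb.
ΣF_x = 0: A_x − T·cos29° = 0 → A_x = 6378.98 × 0.87462 = 5579 lb.
ΣF_y = 0: A_y + T·sin29° − 400 − 2200 − 2200 = 0 → A_y = 4800 − 6378.98 × 0.48481 = 1707 lb.

T = 6379 lb, A_x = 5579 lb, A_y = 1707 lb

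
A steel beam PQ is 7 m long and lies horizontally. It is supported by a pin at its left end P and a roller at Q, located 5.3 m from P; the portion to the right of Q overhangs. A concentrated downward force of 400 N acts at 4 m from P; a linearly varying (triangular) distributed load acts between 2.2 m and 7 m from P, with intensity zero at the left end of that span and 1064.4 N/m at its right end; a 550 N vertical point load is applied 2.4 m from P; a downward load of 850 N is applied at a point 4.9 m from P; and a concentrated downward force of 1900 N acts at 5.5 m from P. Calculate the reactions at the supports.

Resultant of the triangular load: ½ × 1064.4 × 4.8 = 2554.56 N, acting at 5.4 m from P (one-third of the span from the peak).
ΣM about P: Q_y·5.3 − 400·4 − (½·1064.4·4.8)·5.4 − 550·2.4 − 850·4.9 − 1900·5.5 = 0 → Q_y = 31329.624/5.3 = 5911.25 ≈ 5911 N.
ΣF_y = 0: P_y + 5911.25 − 400 − ½·1064.4·4.8 − 550 − 850 − 1900 = 0 → P_y = 343.3 N.
ΣF_x = 0: no horizontal applied forces, so P_x = 0.

P_x = 0, P_y = 343.3 N, Q_y = 5911 N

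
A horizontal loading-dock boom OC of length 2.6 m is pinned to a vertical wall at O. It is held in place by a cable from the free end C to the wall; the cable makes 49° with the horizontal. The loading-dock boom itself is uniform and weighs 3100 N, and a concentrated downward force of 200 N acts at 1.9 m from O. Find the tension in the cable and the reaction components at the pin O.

T = 2247 N, O_x = 1474 N, O_y = 1604 N

ΣM about O: T·sin49°·2.6 − 3100·1.3 − 200·1.9 = 0 → T = 4410/(2.6·0.75471) = 2247.42 ≈ 2247 N.
ΣF_x = 0: O_x − T·cos49° = 0 → O_x = 2247.42 × 0.656059 = 1474 N.
ΣF_y = 0: O_y + T·sin49° − 3100 − 200 = 0 → O_y = 3300 − 2247.42 × 0.75471 = 1604 N.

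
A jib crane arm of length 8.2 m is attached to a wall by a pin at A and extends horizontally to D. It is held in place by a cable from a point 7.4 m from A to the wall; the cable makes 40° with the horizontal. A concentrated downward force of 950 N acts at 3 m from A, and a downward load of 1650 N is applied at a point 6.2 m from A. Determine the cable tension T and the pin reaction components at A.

T = 2750 N, A_x = 2107 N, A_y = 832.4 N

ΣM about A: T·sin40°·7.4 − 950·3 − 1650·6.2 = 0 → T = 13080/(7.4·0.642788) = 2749.85 ≈ 2750 N.
ΣF_x = 0: A_x − T·cos40° = 0 → A_x = 2749.85 × 0.766044 = 2107 N.
ΣF_y = 0: A_y + T·sin40° − 950 − 1650 = 0 → A_y = 2600 − 2749.85 × 0.642788 = 832.4 N.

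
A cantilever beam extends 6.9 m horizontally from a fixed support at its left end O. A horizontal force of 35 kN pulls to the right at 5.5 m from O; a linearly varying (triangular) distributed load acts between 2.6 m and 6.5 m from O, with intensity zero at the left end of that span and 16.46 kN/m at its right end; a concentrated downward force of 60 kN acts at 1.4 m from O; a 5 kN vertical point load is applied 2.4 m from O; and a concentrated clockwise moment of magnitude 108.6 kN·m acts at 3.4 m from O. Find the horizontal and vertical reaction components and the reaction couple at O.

O_x = -35.00 kN, O_y = 97.10 kN, M_O = 371.5 kN·m

Resultant of the triangular load: ½ × 16.46 × 3.9 = 32.097 kN, acting at 5.2 m from O (one-third of the span from the peak).
ΣF_x = 0: O_x + 35 = 0 → O_x = -35.00 kN.
ΣF_y = 0: O_y − ½·16.46·3.9 − 60 − 5 = 0 → O_y = 97.10 kN.
ΣM about O: M_O − (½·16.46·3.9)·5.2 − 60·1.4 − 5·2.4 − 108.6 = 0 → M_O = 371.5 kN·m.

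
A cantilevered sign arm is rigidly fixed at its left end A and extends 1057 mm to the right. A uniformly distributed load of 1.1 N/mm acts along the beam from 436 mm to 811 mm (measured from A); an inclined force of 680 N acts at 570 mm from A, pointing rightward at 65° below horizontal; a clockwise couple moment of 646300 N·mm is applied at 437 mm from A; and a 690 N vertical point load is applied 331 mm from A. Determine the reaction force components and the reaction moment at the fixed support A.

A_x = -287.4 N, A_y = 1719 N, M_A = 1483000 N·mm

Resultant of the distributed load: 1.1 × 375 = 412.5 N at 623.5 mm from A.
ΣF_x = 0: A_x + 680·cos65° = 0 → A_x = -287.4 N.
ΣF_y = 0: A_y − 1.1·375 − 680·sin65° − 690 = 0 → A_y = 1719 N.
ΣM about A: M_A − (1.1·375)·623.5 − 680·sin65°·570 − 646300 − 690·331 = 0 → M_A = 1483000 N·mm.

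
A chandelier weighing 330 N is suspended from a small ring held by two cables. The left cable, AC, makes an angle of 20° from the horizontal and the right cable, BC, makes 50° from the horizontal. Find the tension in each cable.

ΣF_x = 0: −T_AC·cos20° + T_BC·cos50° = 0 → T_BC = 1.4619·T_AC.
ΣF_y = 0: T_AC·sin20° + T_BC·sin50° = 330.
Substitute: T_AC·(0.34202 + 1.4619·0.766044) = 330 → T_AC = 225.734 ≈ 225.7 N.
Then T_BC = 1.4619 × 225.734 = 330.0 N.

T_AC = 225.7 N, T_BC = 330.0 N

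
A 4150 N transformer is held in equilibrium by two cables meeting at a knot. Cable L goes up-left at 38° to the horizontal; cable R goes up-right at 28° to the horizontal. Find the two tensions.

T_L = 4011 N, T_R = 3580 N

ΣF_x = 0: −T_L·cos38° + T_R·cos28° = 0 → T_R = 0.892477·T_L.
ΣF_y = 0: T_L·sin38° + T_R·sin28° = 4150.
Substitute: T_L·(0.615661 + 0.892477·0.469472) = 4150 → T_L = 4011 N.
Then T_R = 0.892477 × 4011 = 3580 N.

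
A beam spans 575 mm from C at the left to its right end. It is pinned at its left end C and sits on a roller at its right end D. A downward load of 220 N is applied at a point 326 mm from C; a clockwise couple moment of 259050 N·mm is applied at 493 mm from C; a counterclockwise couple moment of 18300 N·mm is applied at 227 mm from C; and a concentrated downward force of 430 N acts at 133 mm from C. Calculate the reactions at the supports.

C_x = 0, C_y = 7.113 N, D_y = 642.9 N

ΣM about C: D_y·575 − 220·326 − 259050 + 18300 − 430·133 = 0 → D_y = 369660/575 = 642.887 ≈ 642.9 N.
ΣF_y = 0: C_y + 642.887 − 220 − 430 = 0 → C_y = 7.113 N.
ΣF_x = 0: no horizontal applied forces, so C_x = 0.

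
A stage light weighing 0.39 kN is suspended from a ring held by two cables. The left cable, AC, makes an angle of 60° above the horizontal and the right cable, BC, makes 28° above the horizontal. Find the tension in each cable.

T_AC = 0.3446 kN, T_BC = 0.1951 kN

ΣF_x = 0: −T_AC·cos60° + T_BC·cos28° = 0 → T_BC = 0.566285·T_AC.
ΣF_y = 0: T_AC·sin60° + T_BC·sin28° = 0.39.
Substitute: T_AC·(0.866025 + 0.566285·0.469472) = 0.39 → T_AC = 0.34456 ≈ 0.3446 kN.
Then T_BC = 0.566285 × 0.34456 = 0.1951 kN.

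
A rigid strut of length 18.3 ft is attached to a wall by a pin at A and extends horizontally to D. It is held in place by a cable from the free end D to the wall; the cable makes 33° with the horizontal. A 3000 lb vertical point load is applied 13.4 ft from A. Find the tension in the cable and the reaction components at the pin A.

T = 4033 lb, A_x = 3383 lb, A_y = 803.3 lb

ΣM about A: T·sin33°·18.3 − 3000·13.4 = 0 → T = 40200/(18.3·0.544639) = 4033.35 ≈ 4033 lb.
ΣF_x = 0: A_x − T·cos33° = 0 → A_x = 4033.35 × 0.838671 = 3383 lb.
ΣF_y = 0: A_y + T·sin33° − 3000 = 0 → A_y = 3000 − 4033.35 × 0.544639 = 803.3 lb.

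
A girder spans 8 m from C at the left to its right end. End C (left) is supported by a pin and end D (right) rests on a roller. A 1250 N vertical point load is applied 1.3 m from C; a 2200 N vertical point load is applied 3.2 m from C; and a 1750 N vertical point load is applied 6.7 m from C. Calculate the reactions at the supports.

C_x = 0, C_y = 2651 N, D_y = 2549 N

ΣM about C: D_y·8 − 1250·1.3 − 2200·3.2 − 1750·6.7 = 0 → D_y = 20390/8 = 2548.75 ≈ 2549 N.
ΣF_y = 0: C_y + 2548.75 − 1250 − 2200 − 1750 = 0 → C_y = 2651 N.
ΣF_x = 0: no horizontal applied forces, so C_x = 0.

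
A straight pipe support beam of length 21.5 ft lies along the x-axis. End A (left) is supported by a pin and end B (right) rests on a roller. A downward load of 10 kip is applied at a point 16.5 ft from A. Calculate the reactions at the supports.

A_x = 0, A_y = 2.326 kip, B_y = 7.674 kip

Taking moments about A: B_y·21.5 − 10·16.5 = 0 → B_y = 165/21.5 = 7.67442 ≈ 7.674 kip.
ΣF_y = 0: A_y + 7.67442 − 10 = 0 → A_y = 2.326 kip.
ΣF_x = 0: no horizontal applied forces, so A_x = 0.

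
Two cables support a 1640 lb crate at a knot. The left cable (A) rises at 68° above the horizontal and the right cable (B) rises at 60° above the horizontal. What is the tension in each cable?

T_A = 1041 lb, T_B = 779.6 lb

ΣF_x = 0: −T_A·cos68° + T_B·cos60° = 0 → T_B = 0.749213·T_A.
ΣF_y = 0: T_A·sin68° + T_B·sin60° = 1640.
Substitute: T_A·(0.927184 + 0.749213·0.866025) = 1640 → T_A = 1040.6 ≈ 1041 lb.
Then T_B = 0.749213 × 1040.6 = 779.6 lb.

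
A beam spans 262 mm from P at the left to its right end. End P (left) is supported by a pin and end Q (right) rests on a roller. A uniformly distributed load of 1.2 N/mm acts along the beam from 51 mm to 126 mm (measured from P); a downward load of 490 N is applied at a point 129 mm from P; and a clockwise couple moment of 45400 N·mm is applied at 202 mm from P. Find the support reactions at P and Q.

P_x = 0, P_y = 135.1 N, Q_y = 444.9 N

Resultant of the distributed load: 1.2 × 75 = 90 N at 88.5 mm from P.
Taking moments about P: Q_y·262 − (1.2·75)·88.5 − 490·129 − 45400 = 0 → Q_y = 116575/262 = 444.943 ≈ 444.9 N.
ΣF_y = 0: P_y + 444.943 − 1.2·75 − 490 = 0 → P_y = 135.1 N.
ΣF_x = 0: no horizontal applied forces, so P_x = 0.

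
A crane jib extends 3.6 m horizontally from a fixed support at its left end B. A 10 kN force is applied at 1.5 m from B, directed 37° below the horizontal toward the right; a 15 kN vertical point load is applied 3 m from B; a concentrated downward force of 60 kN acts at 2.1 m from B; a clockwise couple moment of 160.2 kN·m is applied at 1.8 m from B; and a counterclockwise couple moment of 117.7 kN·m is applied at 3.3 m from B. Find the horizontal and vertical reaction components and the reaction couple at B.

B_x = -7.986 kN, B_y = 81.02 kN, M_B = 222.5 kN·m

ΣF_x = 0: B_x + 10·cos37° = 0 → B_x = -7.986 kN.
ΣF_y = 0: B_y − 10·sin37° − 15 − 60 = 0 → B_y = 81.02 kN.
ΣM about B: M_B − 10·sin37°·1.5 − 15·3 − 60·2.1 − 160.2 + 117.7 = 0 → M_B = 222.5 kN·m.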